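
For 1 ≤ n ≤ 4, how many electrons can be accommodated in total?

60

Total orbitals = 1² + 2² + 3² + 4² = 30. Doubling for spin gives 60 electrons.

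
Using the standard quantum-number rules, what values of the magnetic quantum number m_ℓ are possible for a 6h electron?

The 6h subshell has ℓ = 5, and m_ℓ takes every integer from −ℓ to +ℓ. With ℓ = 5 that gives the 11 values -5, -4, -3, -2, -1, 0, 1, 2, 3, 4, 5.

-5, -4, -3, -2, -1, 0, 1, 2, 3, 4, 5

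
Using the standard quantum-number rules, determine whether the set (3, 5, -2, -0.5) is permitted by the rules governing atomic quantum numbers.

Invalid

The orbital quantum number must satisfy 0 ≤ l ≤ n−1. With n = 3 the allowed l values are 0, 1, 2, so l = 5 is out of range.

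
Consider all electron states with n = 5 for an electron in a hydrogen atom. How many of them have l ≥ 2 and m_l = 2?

The (l, m_l) pairs meeting l ≥ 2 and m_l = 2 give: l=2 → 1; l=3 → 1; l=4 → 1.
Orbitals: 1 + 1 + 1 = 3. Each orbital carries two spin states, so 3 × 2 = 6 states.

6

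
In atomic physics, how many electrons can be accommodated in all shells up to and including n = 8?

408

Total orbitals = 1² + 2² + 3² + 4² + 5² + 6² + 7² + 8² = 204. Doubling for spin gives 408 electrons.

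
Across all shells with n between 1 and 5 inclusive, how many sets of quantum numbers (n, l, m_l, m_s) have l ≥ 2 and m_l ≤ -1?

For each n in the range, tally the orbitals obeying l ≥ 2 and m_l ≤ -1:
n=3 → 2; n=4 → 5; n=5 → 9.
Orbitals: 2 + 5 + 9 = 16. Including both spin states (m_s = ±1/2) gives 2 × 16 = 32 states.

32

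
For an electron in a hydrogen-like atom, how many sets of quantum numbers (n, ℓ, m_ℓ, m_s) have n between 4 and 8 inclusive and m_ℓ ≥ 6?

Per-shell orbital counts meeting the constraint:
n=7 → 1; n=8 → 3.
Orbitals: 1 + 3 = 4. Including both spin states (m_s = ±1/2) gives 2 × 4 = 8 states.

8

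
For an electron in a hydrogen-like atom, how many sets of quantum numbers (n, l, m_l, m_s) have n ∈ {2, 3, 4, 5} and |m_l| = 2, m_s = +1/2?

12

Work shell by shell — for each n, count the (l, m_l) pairs that satisfy |m_l| = 2:
n=3 → 2; n=4 → 4; n=5 → 6.
Orbitals: 2 + 4 + 6 = 12. With m_s fixed to +1/2 there is one state per orbital, so 12 states.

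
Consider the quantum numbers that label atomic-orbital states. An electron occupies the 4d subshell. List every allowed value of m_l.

-2, -1, 0, 1, 2

The 4d subshell has l = 2, and m_l takes every integer from −l to +l. With l = 2 that gives the 5 values -2, -1, 0, 1, 2.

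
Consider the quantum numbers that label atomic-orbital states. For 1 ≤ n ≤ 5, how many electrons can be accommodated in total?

110

Total orbitals = 1² + 2² + 3² + 4² + 5² = 55. Doubling for spin gives 110 electrons.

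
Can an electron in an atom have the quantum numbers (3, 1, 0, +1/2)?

Allowed

n = 3 is a positive integer. ℓ = 1 satisfies 0 ≤ ℓ ≤ n−1 = 2. m_ℓ = 0 lies in the range −ℓ … +ℓ (here −1 … 1). m_s = +1/2 is one of ±1/2.
All four constraints are satisfied.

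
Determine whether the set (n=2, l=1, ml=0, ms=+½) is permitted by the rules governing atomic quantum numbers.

Valid

n = 2 is a positive integer. l = 1 satisfies 0 ≤ l ≤ n−1 = 1. ml = 0 lies in the range −l … +l (here −1 … 1). ms = +1/2 is one of ±1/2.
All four constraints are satisfied.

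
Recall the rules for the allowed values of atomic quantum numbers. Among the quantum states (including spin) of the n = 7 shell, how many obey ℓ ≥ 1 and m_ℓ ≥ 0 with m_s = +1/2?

With n = 7 the allowed ℓ are 0, 1, …, 6.
Per ℓ-value: ℓ=1 → 2; ℓ=2 → 3; ℓ=3 → 4; ℓ=4 → 5; ℓ=5 → 6; ℓ=6 → 7.
Orbitals: 2 + 3 + 4 + 5 + 6 + 7 = 27. With m_s fixed to a single value there is one state per orbital, giving 27 states.

27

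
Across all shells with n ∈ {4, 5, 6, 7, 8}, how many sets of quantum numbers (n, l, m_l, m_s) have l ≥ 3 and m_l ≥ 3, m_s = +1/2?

Treat each shell separately and count matching orbitals:
n=4 → 1; n=5 → 3; n=6 → 6; n=7 → 10; n=8 → 15.
Orbitals: 1 + 3 + 6 + 10 + 15 = 35. With m_s fixed to +1/2 there is one state per orbital, so 35 states.

35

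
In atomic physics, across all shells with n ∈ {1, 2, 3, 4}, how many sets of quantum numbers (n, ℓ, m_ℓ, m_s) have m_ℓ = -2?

6

Work shell by shell — for each n, count the (ℓ, m_ℓ) pairs that satisfy m_ℓ = -2:
n=3 → 1; n=4 → 2.
Orbitals: 1 + 2 = 3. Including both spin states (m_s = ±1/2) gives 2 × 3 = 6 states.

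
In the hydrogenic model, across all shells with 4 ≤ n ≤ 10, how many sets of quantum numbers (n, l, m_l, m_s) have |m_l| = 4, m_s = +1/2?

Work shell by shell — for each n, count the (l, m_l) pairs that satisfy |m_l| = 4:
n=5 → 2; n=6 → 4; n=7 → 6; n=8 → 8; n=9 → 10; n=10 → 12.
Orbitals: 2 + 4 + 6 + 8 + 10 + 12 = 42. With m_s fixed to +1/2 there is one state per orbital, so 42 states.

42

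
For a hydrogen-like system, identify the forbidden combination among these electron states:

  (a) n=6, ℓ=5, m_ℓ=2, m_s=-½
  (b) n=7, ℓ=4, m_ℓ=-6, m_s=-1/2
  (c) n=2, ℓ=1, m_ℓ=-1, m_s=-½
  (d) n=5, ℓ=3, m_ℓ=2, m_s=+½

(b) has |m_ℓ| = 6 > ℓ = 4, violating −ℓ ≤ m_ℓ ≤ ℓ.
The remaining sets (a), (c), (d) satisfy all four rules.

(b)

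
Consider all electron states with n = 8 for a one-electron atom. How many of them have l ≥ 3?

110

Go through l = 0, …, 7 (the values permitted for n = 8).
The (l, ml) pairs meeting l ≥ 3 give: l=3 → 7; l=4 → 9; l=5 → 11; l=6 → 13; l=7 → 15.
Orbitals: 7 + 9 + 11 + 13 + 15 = 55. Each orbital carries two spin states, so 55 × 2 = 110 states.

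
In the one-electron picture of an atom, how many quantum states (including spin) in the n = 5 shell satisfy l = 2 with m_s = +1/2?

5

For n = 5, l ranges over 0 … 4.
Contributions: l=2 → 5.
Orbitals: 5. With m_s fixed to a single value there is one state per orbital, giving 5 states.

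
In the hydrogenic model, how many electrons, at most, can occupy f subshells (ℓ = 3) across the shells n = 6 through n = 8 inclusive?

An f subshell (ℓ = 3) exists for every n ≥ 4, so shells n = 6, 7, 8 each contribute one — 3 subshells.
Since each f subshell holds 2(2·3+1) = 14 electrons, the total is 3 × 14 = 42.

42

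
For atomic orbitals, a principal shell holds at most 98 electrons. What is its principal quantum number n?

n = 7

2n² = 98 ⇒ n² = 49 ⇒ n = 7.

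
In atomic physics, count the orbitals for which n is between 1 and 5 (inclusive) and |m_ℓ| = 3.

Per-shell orbital counts meeting the constraint:
n=4 → 2; n=5 → 4.
Total orbitals: 2 + 4 = 6.

6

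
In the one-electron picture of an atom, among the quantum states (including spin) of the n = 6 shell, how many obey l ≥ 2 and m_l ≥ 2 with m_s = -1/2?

10

Per l-value: l=2 → 1; l=3 → 2; l=4 → 3; l=5 → 4.
Orbitals: 1 + 2 + 3 + 4 = 10. With m_s fixed to a single value there is one state per orbital, giving 10 states.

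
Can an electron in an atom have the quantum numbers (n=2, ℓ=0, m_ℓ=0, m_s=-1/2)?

n = 2 is a positive integer. ℓ = 0 satisfies 0 ≤ ℓ ≤ n−1 = 1. m_ℓ = 0 lies in the range −ℓ … +ℓ (here 0). m_s = -1/2 is one of ±1/2.
All four constraints are satisfied.

Yes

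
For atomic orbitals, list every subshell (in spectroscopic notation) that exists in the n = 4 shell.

4s, 4p, 4d, 4f

For n = 4, ℓ runs from 0 to 3. In spectroscopic notation ℓ = 0,1,2,… ↔ s,p,d,f,g,h,i, so the subshells are 4s, 4p, 4d, 4f.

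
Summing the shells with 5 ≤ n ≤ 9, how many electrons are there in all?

Shell n has n² orbitals: 5²=25 + 6²=36 + 7²=49 + 8²=64 + 9²=81 = 255 orbitals.
Two spin states per orbital: 2 × 255 = 510 electrons.

510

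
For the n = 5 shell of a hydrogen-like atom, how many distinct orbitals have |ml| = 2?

Contributions: l=2 → 2; l=3 → 2; l=4 → 2.
Total orbitals: 2 + 2 + 2 = 6.

6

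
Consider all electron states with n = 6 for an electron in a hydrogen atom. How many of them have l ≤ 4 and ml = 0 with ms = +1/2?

5

For n = 6, l ranges over 0 … 5.
Contributions: l=0 → 1; l=1 → 1; l=2 → 1; l=3 → 1; l=4 → 1.
Orbitals: 1 + 1 + 1 + 1 + 1 = 5. With ms fixed to a single value there is one state per orbital, giving 5 states.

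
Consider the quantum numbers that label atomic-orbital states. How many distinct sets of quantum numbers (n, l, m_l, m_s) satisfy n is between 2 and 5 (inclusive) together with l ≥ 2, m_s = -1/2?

Per-shell orbital counts meeting the constraint:
n=3 → 5; n=4 → 12; n=5 → 21.
Orbitals: 5 + 12 + 21 = 38. With m_s fixed to -1/2 there is one state per orbital, so 38 states.

38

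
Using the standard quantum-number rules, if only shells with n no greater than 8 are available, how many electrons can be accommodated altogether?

408

Total orbitals = 1² + 2² + 3² + 4² + 5² + 6² + 7² + 8² = 204. Doubling for spin gives 408 electrons.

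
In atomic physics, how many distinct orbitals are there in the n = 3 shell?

The n = 3 shell contains n² = 3² = 9 orbitals.

9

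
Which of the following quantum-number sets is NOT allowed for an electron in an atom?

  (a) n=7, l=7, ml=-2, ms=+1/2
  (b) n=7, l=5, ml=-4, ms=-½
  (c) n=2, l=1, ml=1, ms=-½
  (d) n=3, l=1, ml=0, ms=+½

(a)

(a) has l = 7 ≥ n = 7, violating 0 ≤ l ≤ n−1.
The remaining sets (b), (c), (d) satisfy all four rules.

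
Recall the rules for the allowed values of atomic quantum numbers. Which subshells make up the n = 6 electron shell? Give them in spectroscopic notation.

For n = 6, l runs from 0 to 5. In spectroscopic notation l = 0,1,2,… ↔ s,p,d,f,g,h,i, so the subshells are 6s, 6p, 6d, 6f, 6g, 6h.

6s, 6p, 6d, 6f, 6g, 6h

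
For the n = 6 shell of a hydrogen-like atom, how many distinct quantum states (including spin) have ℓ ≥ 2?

64

The n = 6 shell has ℓ = 0 through 5; check each.
Per ℓ-value: ℓ=2 → 5; ℓ=3 → 7; ℓ=4 → 9; ℓ=5 → 11.
Orbitals: 5 + 7 + 9 + 11 = 32. Each orbital carries two spin states, so 32 × 2 = 64 states.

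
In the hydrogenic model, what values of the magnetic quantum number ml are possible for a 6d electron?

The 6d subshell has l = 2, and ml takes every integer from −l to +l. With l = 2 that gives the 5 values -2, -1, 0, 1, 2.

-2, -1, 0, 1, 2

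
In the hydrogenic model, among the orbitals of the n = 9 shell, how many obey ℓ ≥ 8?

Go through ℓ = 0, …, 8 (the values permitted for n = 9).
Contributions: ℓ=8 → 17.
Total orbitals: 17.

17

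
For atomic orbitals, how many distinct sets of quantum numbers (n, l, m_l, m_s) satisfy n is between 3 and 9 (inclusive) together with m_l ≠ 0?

Count contributing orbitals for each principal shell:
n=3 → 6; n=4 → 12; n=5 → 20; n=6 → 30; n=7 → 42; n=8 → 56; n=9 → 72.
Orbitals: 6 + 12 + 20 + 30 + 42 + 56 + 72 = 238. Including both spin states (m_s = ±1/2) gives 2 × 238 = 476 states.

476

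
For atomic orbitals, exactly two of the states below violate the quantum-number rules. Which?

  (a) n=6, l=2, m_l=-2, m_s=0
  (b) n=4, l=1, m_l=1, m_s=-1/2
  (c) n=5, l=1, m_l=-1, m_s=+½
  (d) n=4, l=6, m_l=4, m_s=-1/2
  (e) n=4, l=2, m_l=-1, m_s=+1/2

(a) and (d)

(a) has m_s = 0, but an electron's spin must be ±1/2.
(d) has l = 6 ≥ n = 4, violating 0 ≤ l ≤ n−1.
The remaining sets (b), (c), (e) satisfy all four rules.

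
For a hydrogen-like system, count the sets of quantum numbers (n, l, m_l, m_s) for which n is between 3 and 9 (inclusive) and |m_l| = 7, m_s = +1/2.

6

Per-shell orbital counts meeting the constraint:
n=8 → 2; n=9 → 4.
Orbitals: 2 + 4 = 6. With m_s fixed to +1/2 there is one state per orbital, so 6 states.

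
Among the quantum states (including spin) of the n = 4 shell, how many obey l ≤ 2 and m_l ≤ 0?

Per l-value: l=0 → 1; l=1 → 2; l=2 → 3.
Orbitals: 1 + 2 + 3 = 6. Each orbital carries two spin states, so 6 × 2 = 12 states.

12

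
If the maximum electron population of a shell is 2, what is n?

2n² = 2 ⇒ n² = 1 ⇒ n = 1.

n = 1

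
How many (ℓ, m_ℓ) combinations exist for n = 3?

9

The n = 3 shell contains n² = 3² = 9 orbitals.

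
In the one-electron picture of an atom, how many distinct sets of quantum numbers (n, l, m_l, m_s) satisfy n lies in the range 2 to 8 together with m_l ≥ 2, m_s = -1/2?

56

Go shell by shell, enumerating (l, m_l) with m_l ≥ 2:
n=3 → 1; n=4 → 3; n=5 → 6; n=6 → 10; n=7 → 15; n=8 → 21.
Orbitals: 1 + 3 + 6 + 10 + 15 + 21 = 56. With m_s fixed to -1/2 there is one state per orbital, so 56 states.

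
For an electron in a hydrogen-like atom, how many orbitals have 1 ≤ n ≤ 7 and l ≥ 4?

62

Go shell by shell, enumerating (l, m_l) with l ≥ 4:
n=5 → 9; n=6 → 20; n=7 → 33.
Total orbitals: 9 + 20 + 33 = 62.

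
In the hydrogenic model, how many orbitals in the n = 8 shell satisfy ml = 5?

3

The n = 8 shell has l = 0 through 7; check each.
Orbitals with ml = 5, by l: l=5 → 1; l=6 → 1; l=7 → 1.
Total orbitals: 1 + 1 + 1 = 3.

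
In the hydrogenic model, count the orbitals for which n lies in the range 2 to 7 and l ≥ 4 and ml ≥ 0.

34

Go shell by shell, enumerating (l, ml) with l ≥ 4 and ml ≥ 0:
n=5 → 5; n=6 → 11; n=7 → 18.
Total orbitals: 5 + 11 + 18 = 34.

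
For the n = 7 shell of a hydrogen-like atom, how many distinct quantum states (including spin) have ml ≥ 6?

2

Go through l = 0, …, 6 (the values permitted for n = 7).
Per l-value: l=6 → 1.
Orbitals: 1. Each orbital carries two spin states, so 1 × 2 = 2 states.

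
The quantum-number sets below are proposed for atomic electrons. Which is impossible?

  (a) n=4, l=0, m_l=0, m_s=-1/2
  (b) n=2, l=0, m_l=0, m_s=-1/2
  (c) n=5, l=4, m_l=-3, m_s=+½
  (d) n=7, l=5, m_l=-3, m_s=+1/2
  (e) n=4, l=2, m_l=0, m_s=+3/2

(e)

(e) has m_s = +3/2, but an electron's spin must be ±1/2.
The remaining sets (a), (b), (c), (d) satisfy all four rules.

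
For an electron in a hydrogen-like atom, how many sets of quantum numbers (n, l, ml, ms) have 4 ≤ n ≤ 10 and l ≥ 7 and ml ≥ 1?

92

For each n in the range, tally the orbitals obeying l ≥ 7 and ml ≥ 1:
n=8 → 7; n=9 → 15; n=10 → 24.
Orbitals: 7 + 15 + 24 = 46. Including both spin states (ms = ±1/2) gives 2 × 46 = 92 states.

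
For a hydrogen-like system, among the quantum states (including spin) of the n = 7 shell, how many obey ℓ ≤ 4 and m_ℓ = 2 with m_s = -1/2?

3

For n = 7, ℓ ranges over 0 … 6.
Per ℓ-value: ℓ=2 → 1; ℓ=3 → 1; ℓ=4 → 1.
Orbitals: 1 + 1 + 1 = 3. With m_s fixed to a single value there is one state per orbital, giving 3 states.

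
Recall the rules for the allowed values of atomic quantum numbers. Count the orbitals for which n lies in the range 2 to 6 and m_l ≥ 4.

Count contributing orbitals for each principal shell:
n=5 → 1; n=6 → 3.
Total orbitals: 1 + 3 = 4.

4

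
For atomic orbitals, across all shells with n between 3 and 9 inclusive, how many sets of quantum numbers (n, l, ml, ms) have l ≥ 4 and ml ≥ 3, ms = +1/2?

Go shell by shell, enumerating (l, ml) with l ≥ 4 and ml ≥ 3:
n=5 → 2; n=6 → 5; n=7 → 9; n=8 → 14; n=9 → 20.
Orbitals: 2 + 5 + 9 + 14 + 20 = 50. With ms fixed to +1/2 there is one state per orbital, so 50 states.

50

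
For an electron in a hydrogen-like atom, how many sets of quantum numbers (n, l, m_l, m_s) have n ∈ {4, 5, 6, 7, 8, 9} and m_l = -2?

54

Go shell by shell, enumerating (l, m_l) with m_l = -2:
n=4 → 2; n=5 → 3; n=6 → 4; n=7 → 5; n=8 → 6; n=9 → 7.
Orbitals: 2 + 3 + 4 + 5 + 6 + 7 = 27. Including both spin states (m_s = ±1/2) gives 2 × 27 = 54 states.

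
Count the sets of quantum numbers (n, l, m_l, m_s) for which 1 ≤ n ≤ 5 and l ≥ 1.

Treat each shell separately and count matching orbitals:
n=2 → 3; n=3 → 8; n=4 → 15; n=5 → 24.
Orbitals: 3 + 8 + 15 + 24 = 50. Including both spin states (m_s = ±1/2) gives 2 × 50 = 100 states.

100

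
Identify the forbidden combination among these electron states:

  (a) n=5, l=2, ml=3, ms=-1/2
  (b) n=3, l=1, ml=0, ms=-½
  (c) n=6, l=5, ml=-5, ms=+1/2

(a)

(a) has |ml| = 3 > l = 2, violating −l ≤ ml ≤ l.
The remaining sets (b), (c) satisfy all four rules.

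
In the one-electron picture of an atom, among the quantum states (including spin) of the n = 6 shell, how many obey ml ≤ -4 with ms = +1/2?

For n = 6, l ranges over 0 … 5.
Contributions: l=4 → 1; l=5 → 2.
Orbitals: 1 + 2 = 3. With ms fixed to a single value there is one state per orbital, giving 3 states.

3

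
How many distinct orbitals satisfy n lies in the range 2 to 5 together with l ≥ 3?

23

Work shell by shell — for each n, count the (l, ml) pairs that satisfy l ≥ 3:
n=4 → 7; n=5 → 16.
Total orbitals: 7 + 16 = 23.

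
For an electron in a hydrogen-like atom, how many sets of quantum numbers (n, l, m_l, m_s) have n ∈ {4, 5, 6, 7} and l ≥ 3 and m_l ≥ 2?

60

Per-shell orbital counts meeting the constraint:
n=4 → 2; n=5 → 5; n=6 → 9; n=7 → 14.
Orbitals: 2 + 5 + 9 + 14 = 30. Including both spin states (m_s = ±1/2) gives 2 × 30 = 60 states.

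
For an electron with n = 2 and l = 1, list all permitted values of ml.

-1, 0, 1

ml takes every integer from −l to +l. With l = 1 that gives the 3 values -1, 0, 1.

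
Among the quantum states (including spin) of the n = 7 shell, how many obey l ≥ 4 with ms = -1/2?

The n = 7 shell has l = 0 through 6; check each.
Per l-value: l=4 → 9; l=5 → 11; l=6 → 13.
Orbitals: 9 + 11 + 13 = 33. With ms fixed to a single value there is one state per orbital, giving 33 states.

33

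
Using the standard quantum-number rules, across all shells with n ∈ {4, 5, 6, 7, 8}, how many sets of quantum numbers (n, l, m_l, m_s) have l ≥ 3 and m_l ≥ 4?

40

Count contributing orbitals for each principal shell:
n=5 → 1; n=6 → 3; n=7 → 6; n=8 → 10.
Orbitals: 1 + 3 + 6 + 10 = 20. Including both spin states (m_s = ±1/2) gives 2 × 20 = 40 states.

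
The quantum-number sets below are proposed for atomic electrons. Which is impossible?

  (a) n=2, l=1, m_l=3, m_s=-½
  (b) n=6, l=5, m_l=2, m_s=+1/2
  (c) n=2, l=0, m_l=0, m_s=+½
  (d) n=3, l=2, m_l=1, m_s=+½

(a)

(a) has |m_l| = 3 > l = 1, violating −l ≤ m_l ≤ l.
The remaining sets (b), (c), (d) satisfy all four rules.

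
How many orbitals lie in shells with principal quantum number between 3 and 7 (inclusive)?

Shell n has n² orbitals: 3²=9 + 4²=16 + 5²=25 + 6²=36 + 7²=49 = 135 orbitals.

135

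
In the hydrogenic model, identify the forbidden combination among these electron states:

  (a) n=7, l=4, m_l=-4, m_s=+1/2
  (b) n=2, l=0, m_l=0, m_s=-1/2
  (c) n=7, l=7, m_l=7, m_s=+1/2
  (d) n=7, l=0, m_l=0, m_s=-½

(c) has l = 7 ≥ n = 7, violating 0 ≤ l ≤ n−1.
The remaining sets (a), (b), (d) satisfy all four rules.

(c)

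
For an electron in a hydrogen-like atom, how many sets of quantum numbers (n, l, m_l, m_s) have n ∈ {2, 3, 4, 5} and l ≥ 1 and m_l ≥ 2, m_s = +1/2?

Count contributing orbitals for each principal shell:
n=3 → 1; n=4 → 3; n=5 → 6.
Orbitals: 1 + 3 + 6 = 10. With m_s fixed to +1/2 there is one state per orbital, so 10 states.

10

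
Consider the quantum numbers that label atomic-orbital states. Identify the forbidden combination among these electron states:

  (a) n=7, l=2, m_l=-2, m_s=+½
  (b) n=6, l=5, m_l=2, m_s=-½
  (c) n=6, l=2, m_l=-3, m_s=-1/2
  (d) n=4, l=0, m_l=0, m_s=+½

(c)

(c) has |m_l| = 3 > l = 2, violating −l ≤ m_l ≤ l.
The remaining sets (a), (b), (d) satisfy all four rules.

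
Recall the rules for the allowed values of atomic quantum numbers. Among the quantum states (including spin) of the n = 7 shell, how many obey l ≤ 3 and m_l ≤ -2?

6

With n = 7 the allowed l are 0, 1, …, 6.
Per l-value: l=2 → 1; l=3 → 2.
Orbitals: 1 + 2 = 3. Each orbital carries two spin states, so 3 × 2 = 6 states.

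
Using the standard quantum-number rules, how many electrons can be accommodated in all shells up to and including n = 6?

Total orbitals = 1² + 2² + 3² + 4² + 5² + 6² = 91. Doubling for spin gives 182 electrons.

182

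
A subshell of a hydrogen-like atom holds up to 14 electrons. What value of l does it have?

2(2l+1) = 14 ⇒ 2l+1 = 7 ⇒ l = 3.

l = 3 (f)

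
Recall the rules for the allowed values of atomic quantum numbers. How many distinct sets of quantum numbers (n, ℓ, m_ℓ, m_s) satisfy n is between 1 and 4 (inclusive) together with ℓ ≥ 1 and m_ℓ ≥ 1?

20

Go shell by shell, enumerating (ℓ, m_ℓ) with ℓ ≥ 1 and m_ℓ ≥ 1:
n=2 → 1; n=3 → 3; n=4 → 6.
Orbitals: 1 + 3 + 6 = 10. Including both spin states (m_s = ±1/2) gives 2 × 10 = 20 states.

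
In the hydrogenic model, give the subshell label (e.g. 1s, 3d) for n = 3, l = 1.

3p

l = 1 corresponds to the letter 'p', so the subshell is 3p.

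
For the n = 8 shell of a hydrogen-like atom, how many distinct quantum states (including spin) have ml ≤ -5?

12

Go through l = 0, …, 7 (the values permitted for n = 8).
Orbitals with ml ≤ -5, by l: l=5 → 1; l=6 → 2; l=7 → 3.
Orbitals: 1 + 2 + 3 = 6. Each orbital carries two spin states, so 6 × 2 = 12 states.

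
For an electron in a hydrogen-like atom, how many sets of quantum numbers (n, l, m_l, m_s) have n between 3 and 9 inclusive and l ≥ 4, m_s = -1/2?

Go shell by shell, enumerating (l, m_l) with l ≥ 4:
n=5 → 9; n=6 → 20; n=7 → 33; n=8 → 48; n=9 → 65.
Orbitals: 9 + 20 + 33 + 48 + 65 = 175. With m_s fixed to -1/2 there is one state per orbital, so 175 states.

175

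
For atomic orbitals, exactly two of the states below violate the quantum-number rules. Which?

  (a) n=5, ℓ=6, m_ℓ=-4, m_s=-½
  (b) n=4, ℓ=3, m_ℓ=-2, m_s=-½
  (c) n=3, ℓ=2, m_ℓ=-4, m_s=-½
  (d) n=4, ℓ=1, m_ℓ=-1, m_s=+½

(a) and (c)

(a) has ℓ = 6 ≥ n = 5, violating 0 ≤ ℓ ≤ n−1.
(c) has |m_ℓ| = 4 > ℓ = 2, violating −ℓ ≤ m_ℓ ≤ ℓ.
The remaining sets (b), (d) satisfy all four rules.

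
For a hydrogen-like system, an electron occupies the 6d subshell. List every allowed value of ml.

The 6d subshell has l = 2, and ml takes every integer from −l to +l. With l = 2 that gives the 5 values -2, -1, 0, 1, 2.

-2, -1, 0, 1, 2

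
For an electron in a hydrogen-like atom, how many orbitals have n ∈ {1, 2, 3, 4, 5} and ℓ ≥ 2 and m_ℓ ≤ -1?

Work shell by shell — for each n, count the (ℓ, m_ℓ) pairs that satisfy ℓ ≥ 2 and m_ℓ ≤ -1:
n=3 → 2; n=4 → 5; n=5 → 9.
Total orbitals: 2 + 5 + 9 = 16.

16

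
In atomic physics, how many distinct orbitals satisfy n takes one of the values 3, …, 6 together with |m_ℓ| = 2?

20

Treat each shell separately and count matching orbitals:
n=3 → 2; n=4 → 4; n=5 → 6; n=6 → 8.
Total orbitals: 2 + 4 + 6 + 8 = 20.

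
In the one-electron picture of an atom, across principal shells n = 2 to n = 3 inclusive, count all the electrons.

Shell n has n² orbitals: 2²=4 + 3²=9 = 13 orbitals.
Two spin states per orbital: 2 × 13 = 26 electrons.

26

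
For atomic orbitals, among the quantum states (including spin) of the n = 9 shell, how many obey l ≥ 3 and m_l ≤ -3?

42

For n = 9, l ranges over 0 … 8.
Per l-value: l=3 → 1; l=4 → 2; l=5 → 3; l=6 → 4; l=7 → 5; l=8 → 6.
Orbitals: 1 + 2 + 3 + 4 + 5 + 6 = 21. Each orbital carries two spin states, so 21 × 2 = 42 states.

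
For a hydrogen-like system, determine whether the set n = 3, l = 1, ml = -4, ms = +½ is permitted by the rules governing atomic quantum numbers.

No

The magnetic quantum number must satisfy −l ≤ ml ≤ l. With l = 1, ml can only be -1, 0, 1, so ml = -4 is forbidden.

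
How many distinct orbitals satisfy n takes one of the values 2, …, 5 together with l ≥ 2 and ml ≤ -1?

16

For each n in the range, tally the orbitals obeying l ≥ 2 and ml ≤ -1:
n=3 → 2; n=4 → 5; n=5 → 9.
Total orbitals: 2 + 5 + 9 = 16.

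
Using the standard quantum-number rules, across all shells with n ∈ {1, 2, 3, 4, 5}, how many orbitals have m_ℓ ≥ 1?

20

For each n in the range, tally the orbitals obeying m_ℓ ≥ 1:
n=2 → 1; n=3 → 3; n=4 → 6; n=5 → 10.
Total orbitals: 1 + 3 + 6 + 10 = 20.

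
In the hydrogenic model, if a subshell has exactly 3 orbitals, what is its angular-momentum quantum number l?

2l+1 = 3 gives l = 1.

l = 1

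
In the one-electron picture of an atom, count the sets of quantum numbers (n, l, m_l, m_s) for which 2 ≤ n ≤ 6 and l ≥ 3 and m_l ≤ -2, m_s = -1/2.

Count contributing orbitals for each principal shell:
n=4 → 2; n=5 → 5; n=6 → 9.
Orbitals: 2 + 5 + 9 = 16. With m_s fixed to -1/2 there is one state per orbital, so 16 states.

16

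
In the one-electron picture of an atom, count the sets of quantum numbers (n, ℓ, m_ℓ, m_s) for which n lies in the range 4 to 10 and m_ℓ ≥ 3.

Treat each shell separately and count matching orbitals:
n=4 → 1; n=5 → 3; n=6 → 6; n=7 → 10; n=8 → 15; n=9 → 21; n=10 → 28.
Orbitals: 1 + 3 + 6 + 10 + 15 + 21 + 28 = 84. Including both spin states (m_s = ±1/2) gives 2 × 84 = 168 states.

168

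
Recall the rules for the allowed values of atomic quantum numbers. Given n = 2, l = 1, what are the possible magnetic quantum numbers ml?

ml takes every integer from −l to +l. With l = 1 that gives the 3 values -1, 0, 1.

-1, 0, 1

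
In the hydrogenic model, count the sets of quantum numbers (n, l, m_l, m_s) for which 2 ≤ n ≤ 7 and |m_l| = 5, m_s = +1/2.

Treat each shell separately and count matching orbitals:
n=6 → 2; n=7 → 4.
Orbitals: 2 + 4 = 6. With m_s fixed to +1/2 there is one state per orbital, so 6 states.

6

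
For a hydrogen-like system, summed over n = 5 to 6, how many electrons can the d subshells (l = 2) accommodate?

20

A d subshell (l = 2) exists for every n ≥ 3, so shells n = 5, 6 each contribute one — 2 subshells.
Since each d subshell holds 2(2·2+1) = 10 electrons, the total is 2 × 10 = 20.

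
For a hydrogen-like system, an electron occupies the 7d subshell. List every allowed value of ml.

-2, -1, 0, 1, 2

The 7d subshell has l = 2, and ml takes every integer from −l to +l. With l = 2 that gives the 5 values -2, -1, 0, 1, 2.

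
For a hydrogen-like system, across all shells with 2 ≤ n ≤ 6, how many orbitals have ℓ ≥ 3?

Treat each shell separately and count matching orbitals:
n=4 → 7; n=5 → 16; n=6 → 27.
Total orbitals: 7 + 16 + 27 = 50.

50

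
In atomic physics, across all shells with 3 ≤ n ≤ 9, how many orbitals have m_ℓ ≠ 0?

Work shell by shell — for each n, count the (ℓ, m_ℓ) pairs that satisfy m_ℓ ≠ 0:
n=3 → 6; n=4 → 12; n=5 → 20; n=6 → 30; n=7 → 42; n=8 → 56; n=9 → 72.
Total orbitals: 6 + 12 + 20 + 30 + 42 + 56 + 72 = 238.

238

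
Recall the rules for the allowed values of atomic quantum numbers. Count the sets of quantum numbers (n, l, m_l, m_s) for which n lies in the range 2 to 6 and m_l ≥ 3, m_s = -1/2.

10

Work shell by shell — for each n, count the (l, m_l) pairs that satisfy m_l ≥ 3:
n=4 → 1; n=5 → 3; n=6 → 6.
Orbitals: 1 + 3 + 6 = 10. With m_s fixed to -1/2 there is one state per orbital, so 10 states.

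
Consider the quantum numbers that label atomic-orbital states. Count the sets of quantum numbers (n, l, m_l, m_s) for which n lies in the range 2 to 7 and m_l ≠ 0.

Per-shell orbital counts meeting the constraint:
n=2 → 2; n=3 → 6; n=4 → 12; n=5 → 20; n=6 → 30; n=7 → 42.
Orbitals: 2 + 6 + 12 + 20 + 30 + 42 = 112. Including both spin states (m_s = ±1/2) gives 2 × 112 = 224 states.

224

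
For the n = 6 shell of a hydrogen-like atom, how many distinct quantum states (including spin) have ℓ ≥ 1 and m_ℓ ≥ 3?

With n = 6 the allowed ℓ are 0, 1, …, 5.
The (ℓ, m_ℓ) pairs meeting ℓ ≥ 1 and m_ℓ ≥ 3 give: ℓ=3 → 1; ℓ=4 → 2; ℓ=5 → 3.
Orbitals: 1 + 2 + 3 = 6. Each orbital carries two spin states, so 6 × 2 = 12 states.

12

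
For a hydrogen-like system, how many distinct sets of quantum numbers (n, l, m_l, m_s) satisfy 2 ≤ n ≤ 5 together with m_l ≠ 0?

Treat each shell separately and count matching orbitals:
n=2 → 2; n=3 → 6; n=4 → 12; n=5 → 20.
Orbitals: 2 + 6 + 12 + 20 = 40. Including both spin states (m_s = ±1/2) gives 2 × 40 = 80 states.

80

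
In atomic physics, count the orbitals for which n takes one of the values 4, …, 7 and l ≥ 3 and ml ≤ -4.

Go shell by shell, enumerating (l, ml) with l ≥ 3 and ml ≤ -4:
n=5 → 1; n=6 → 3; n=7 → 6.
Total orbitals: 1 + 3 + 6 = 10.

10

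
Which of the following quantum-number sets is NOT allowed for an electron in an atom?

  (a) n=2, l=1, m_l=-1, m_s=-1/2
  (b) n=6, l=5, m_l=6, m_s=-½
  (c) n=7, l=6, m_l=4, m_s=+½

(b) has |m_l| = 6 > l = 5, violating −l ≤ m_l ≤ l.
The remaining sets (a), (c) satisfy all four rules.

(b)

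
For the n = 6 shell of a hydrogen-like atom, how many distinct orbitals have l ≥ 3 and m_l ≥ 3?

6

Go through l = 0, …, 5 (the values permitted for n = 6).
The (l, m_l) pairs meeting l ≥ 3 and m_l ≥ 3 give: l=3 → 1; l=4 → 2; l=5 → 3.
Total orbitals: 1 + 2 + 3 = 6.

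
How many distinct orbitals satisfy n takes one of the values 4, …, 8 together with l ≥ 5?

Work shell by shell — for each n, count the (l, ml) pairs that satisfy l ≥ 5:
n=6 → 11; n=7 → 24; n=8 → 39.
Total orbitals: 11 + 24 + 39 = 74.

74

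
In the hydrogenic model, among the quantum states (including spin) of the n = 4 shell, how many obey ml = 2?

The n = 4 shell has l = 0 through 3; check each.
Contributions: l=2 → 1; l=3 → 1.
Orbitals: 1 + 1 = 2. Each orbital carries two spin states, so 2 × 2 = 4 states.

4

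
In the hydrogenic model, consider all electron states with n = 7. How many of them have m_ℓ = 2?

For n = 7, ℓ ranges over 0 … 6.
The (ℓ, m_ℓ) pairs meeting m_ℓ = 2 give: ℓ=2 → 1; ℓ=3 → 1; ℓ=4 → 1; ℓ=5 → 1; ℓ=6 → 1.
Orbitals: 1 + 1 + 1 + 1 + 1 = 5. Each orbital carries two spin states, so 5 × 2 = 10 states.

10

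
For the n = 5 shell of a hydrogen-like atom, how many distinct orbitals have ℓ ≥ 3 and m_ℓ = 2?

Orbitals with ℓ ≥ 3 and m_ℓ = 2, by ℓ: ℓ=3 → 1; ℓ=4 → 1.
Total orbitals: 1 + 1 = 2.

2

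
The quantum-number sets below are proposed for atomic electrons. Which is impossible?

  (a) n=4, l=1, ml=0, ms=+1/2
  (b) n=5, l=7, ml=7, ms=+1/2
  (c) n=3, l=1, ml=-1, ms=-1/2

(b) has l = 7 ≥ n = 5, violating 0 ≤ l ≤ n−1.
The remaining sets (a), (c) satisfy all four rules.

(b)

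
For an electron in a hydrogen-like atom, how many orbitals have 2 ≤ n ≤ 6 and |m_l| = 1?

For each n in the range, tally the orbitals obeying |m_l| = 1:
n=2 → 2; n=3 → 4; n=4 → 6; n=5 → 8; n=6 → 10.
Total orbitals: 2 + 4 + 6 + 8 + 10 = 30.

30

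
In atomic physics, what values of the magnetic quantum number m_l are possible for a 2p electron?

The 2p subshell has l = 1, and m_l takes every integer from −l to +l. With l = 1 that gives the 3 values -1, 0, 1.

-1, 0, 1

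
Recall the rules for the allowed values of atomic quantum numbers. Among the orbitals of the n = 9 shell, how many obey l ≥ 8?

17

With n = 9 the allowed l are 0, 1, …, 8.
Per l-value: l=8 → 17.
Total orbitals: 17.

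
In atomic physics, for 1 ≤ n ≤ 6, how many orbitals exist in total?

Total orbitals = 1² + 2² + 3² + 4² + 5² + 6² = 91.

91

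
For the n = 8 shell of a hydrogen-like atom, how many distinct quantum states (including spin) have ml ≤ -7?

2

Go through l = 0, …, 7 (the values permitted for n = 8).
Per l-value: l=7 → 1.
Orbitals: 1. Each orbital carries two spin states, so 1 × 2 = 2 states.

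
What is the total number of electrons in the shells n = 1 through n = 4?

Shell n has n² orbitals: 1²=1 + 2²=4 + 3²=9 + 4²=16 = 30 orbitals.
Two spin states per orbital: 2 × 30 = 60 electrons.

60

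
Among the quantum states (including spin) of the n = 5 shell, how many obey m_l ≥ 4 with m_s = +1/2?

1

Go through l = 0, …, 4 (the values permitted for n = 5).
Contributions: l=4 → 1.
Orbitals: 1. With m_s fixed to a single value there is one state per orbital, giving 1 state.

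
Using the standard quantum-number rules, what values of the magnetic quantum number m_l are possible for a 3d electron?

-2, -1, 0, 1, 2

The 3d subshell has l = 2, and m_l takes every integer from −l to +l. With l = 2 that gives the 5 values -2, -1, 0, 1, 2.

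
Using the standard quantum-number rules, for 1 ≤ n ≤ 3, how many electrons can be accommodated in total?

28

Total orbitals = 1² + 2² + 3² = 14. Doubling for spin gives 28 electrons.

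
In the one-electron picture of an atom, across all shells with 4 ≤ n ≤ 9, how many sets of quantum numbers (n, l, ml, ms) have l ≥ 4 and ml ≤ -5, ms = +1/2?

Work shell by shell — for each n, count the (l, ml) pairs that satisfy l ≥ 4 and ml ≤ -5:
n=6 → 1; n=7 → 3; n=8 → 6; n=9 → 10.
Orbitals: 1 + 3 + 6 + 10 = 20. With ms fixed to +1/2 there is one state per orbital, so 20 states.

20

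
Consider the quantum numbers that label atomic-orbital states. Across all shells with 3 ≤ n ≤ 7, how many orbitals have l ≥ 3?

For each n in the range, tally the orbitals obeying l ≥ 3:
n=4 → 7; n=5 → 16; n=6 → 27; n=7 → 40.
Total orbitals: 7 + 16 + 27 + 40 = 90.

90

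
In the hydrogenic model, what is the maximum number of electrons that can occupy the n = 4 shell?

32

A shell holds 2n² electrons: 2 × 4² = 2 × 16 = 32.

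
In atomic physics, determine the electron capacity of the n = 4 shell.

32

A shell holds 2n² electrons: 2 × 4² = 2 × 16 = 32.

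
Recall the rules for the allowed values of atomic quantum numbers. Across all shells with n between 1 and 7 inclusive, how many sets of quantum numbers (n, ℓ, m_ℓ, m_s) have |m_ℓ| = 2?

Per-shell orbital counts meeting the constraint:
n=3 → 2; n=4 → 4; n=5 → 6; n=6 → 8; n=7 → 10.
Orbitals: 2 + 4 + 6 + 8 + 10 = 30. Including both spin states (m_s = ±1/2) gives 2 × 30 = 60 states.

60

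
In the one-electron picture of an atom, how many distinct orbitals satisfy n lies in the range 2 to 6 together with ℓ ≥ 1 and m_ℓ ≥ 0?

50

For each n in the range, tally the orbitals obeying ℓ ≥ 1 and m_ℓ ≥ 0:
n=2 → 2; n=3 → 5; n=4 → 9; n=5 → 14; n=6 → 20.
Total orbitals: 2 + 5 + 9 + 14 + 20 = 50.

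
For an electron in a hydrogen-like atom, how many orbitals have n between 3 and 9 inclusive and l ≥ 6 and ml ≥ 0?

For each n in the range, tally the orbitals obeying l ≥ 6 and ml ≥ 0:
n=7 → 7; n=8 → 15; n=9 → 24.
Total orbitals: 7 + 15 + 24 = 46.

46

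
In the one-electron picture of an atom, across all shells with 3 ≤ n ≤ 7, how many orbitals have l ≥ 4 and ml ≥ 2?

22

Treat each shell separately and count matching orbitals:
n=5 → 3; n=6 → 7; n=7 → 12.
Total orbitals: 3 + 7 + 12 = 22.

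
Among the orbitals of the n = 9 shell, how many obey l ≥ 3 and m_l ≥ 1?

With n = 9 the allowed l are 0, 1, …, 8.
Per l-value: l=3 → 3; l=4 → 4; l=5 → 5; l=6 → 6; l=7 → 7; l=8 → 8.
Total orbitals: 3 + 4 + 5 + 6 + 7 + 8 = 33.

33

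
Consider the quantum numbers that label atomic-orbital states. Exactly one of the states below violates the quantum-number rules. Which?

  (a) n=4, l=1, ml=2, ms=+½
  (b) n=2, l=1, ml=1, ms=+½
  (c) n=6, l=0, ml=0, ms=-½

(a)

(a) has |ml| = 2 > l = 1, violating −l ≤ ml ≤ l.
The remaining sets (b), (c) satisfy all four rules.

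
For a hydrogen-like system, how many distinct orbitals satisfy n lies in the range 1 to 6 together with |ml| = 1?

30

Treat each shell separately and count matching orbitals:
n=2 → 2; n=3 → 4; n=4 → 6; n=5 → 8; n=6 → 10.
Total orbitals: 2 + 4 + 6 + 8 + 10 = 30.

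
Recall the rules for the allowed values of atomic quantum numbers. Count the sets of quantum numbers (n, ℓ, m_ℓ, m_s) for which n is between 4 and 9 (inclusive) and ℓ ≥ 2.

For each n in the range, tally the orbitals obeying ℓ ≥ 2:
n=4 → 12; n=5 → 21; n=6 → 32; n=7 → 45; n=8 → 60; n=9 → 77.
Orbitals: 12 + 21 + 32 + 45 + 60 + 77 = 247. Including both spin states (m_s = ±1/2) gives 2 × 247 = 494 states.

494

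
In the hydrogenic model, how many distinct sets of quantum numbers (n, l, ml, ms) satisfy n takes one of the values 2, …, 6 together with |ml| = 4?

For each n in the range, tally the orbitals obeying |ml| = 4:
n=5 → 2; n=6 → 4.
Orbitals: 2 + 4 = 6. Including both spin states (ms = ±1/2) gives 2 × 6 = 12 states.

12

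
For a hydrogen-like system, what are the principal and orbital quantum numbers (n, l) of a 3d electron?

The leading integer gives n = 3; the letter 'd' means l = 2.

n = 3, l = 2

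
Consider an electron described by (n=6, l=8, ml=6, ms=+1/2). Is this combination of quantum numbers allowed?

The orbital quantum number must satisfy 0 ≤ l ≤ n−1. With n = 6 the allowed l values are 0, 1, 2, 3, 4, 5, so l = 8 is out of range.

Invalid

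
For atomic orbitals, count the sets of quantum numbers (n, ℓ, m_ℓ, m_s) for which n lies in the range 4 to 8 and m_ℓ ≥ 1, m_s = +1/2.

Count contributing orbitals for each principal shell:
n=4 → 6; n=5 → 10; n=6 → 15; n=7 → 21; n=8 → 28.
Orbitals: 6 + 10 + 15 + 21 + 28 = 80. With m_s fixed to +1/2 there is one state per orbital, so 80 states.

80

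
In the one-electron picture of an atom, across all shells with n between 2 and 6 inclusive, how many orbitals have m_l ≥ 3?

10

For each n in the range, tally the orbitals obeying m_l ≥ 3:
n=4 → 1; n=5 → 3; n=6 → 6.
Total orbitals: 1 + 3 + 6 = 10.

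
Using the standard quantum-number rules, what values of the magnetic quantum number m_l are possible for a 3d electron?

-2, -1, 0, 1, 2

The 3d subshell has l = 2, and m_l takes every integer from −l to +l. With l = 2 that gives the 5 values -2, -1, 0, 1, 2.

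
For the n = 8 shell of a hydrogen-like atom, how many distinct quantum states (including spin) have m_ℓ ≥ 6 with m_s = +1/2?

With n = 8 the allowed ℓ are 0, 1, …, 7.
Orbitals with m_ℓ ≥ 6, by ℓ: ℓ=6 → 1; ℓ=7 → 2.
Orbitals: 1 + 2 = 3. With m_s fixed to a single value there is one state per orbital, giving 3 states.

3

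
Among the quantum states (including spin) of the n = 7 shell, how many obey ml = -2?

10

With n = 7 the allowed l are 0, 1, …, 6.
Orbitals with ml = -2, by l: l=2 → 1; l=3 → 1; l=4 → 1; l=5 → 1; l=6 → 1.
Orbitals: 1 + 1 + 1 + 1 + 1 = 5. Each orbital carries two spin states, so 5 × 2 = 10 states.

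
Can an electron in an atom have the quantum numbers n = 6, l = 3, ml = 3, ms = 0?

The spin quantum number for an electron can only be ms = +1/2 or −1/2; ms = 0 is not one of those.

Not allowed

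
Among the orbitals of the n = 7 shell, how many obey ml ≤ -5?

3

The (l, ml) pairs meeting ml ≤ -5 give: l=5 → 1; l=6 → 2.
Total orbitals: 1 + 2 = 3.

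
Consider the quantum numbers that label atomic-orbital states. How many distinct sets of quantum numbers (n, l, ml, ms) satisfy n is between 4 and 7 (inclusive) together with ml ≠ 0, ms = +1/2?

Treat each shell separately and count matching orbitals:
n=4 → 12; n=5 → 20; n=6 → 30; n=7 → 42.
Orbitals: 12 + 20 + 30 + 42 = 104. With ms fixed to +1/2 there is one state per orbital, so 104 states.

104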